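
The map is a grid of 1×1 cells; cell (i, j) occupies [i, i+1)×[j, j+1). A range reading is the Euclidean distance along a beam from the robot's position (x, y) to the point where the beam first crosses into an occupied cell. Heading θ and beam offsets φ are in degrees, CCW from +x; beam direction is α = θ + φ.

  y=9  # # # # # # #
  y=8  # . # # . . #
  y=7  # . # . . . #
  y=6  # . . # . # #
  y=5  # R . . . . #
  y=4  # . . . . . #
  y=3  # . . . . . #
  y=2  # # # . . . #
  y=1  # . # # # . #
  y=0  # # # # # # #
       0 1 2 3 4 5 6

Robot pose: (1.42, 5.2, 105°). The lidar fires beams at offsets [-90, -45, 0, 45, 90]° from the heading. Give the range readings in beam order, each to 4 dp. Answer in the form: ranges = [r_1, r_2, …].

ranges = [3.7063, 2.0785, 1.6228, 0.4850, 0.4348]

beam 1: φ=-90°, α=15°
  dir = (cos 15°, sin 15°) = (0.9659, 0.2588); from cell (1,5)
  next x-line at t=0.6005, next y-line at t=3.0910; Δt_x=1.0353, Δt_y=3.8637
    x: enter (2,5) at t=0.6005
    x: enter (3,5) at t=1.6357
    x: enter (4,5) at t=2.6710
    y: enter (4,6) at t=3.0910
    x: enter (5,6) at t=3.7063 ← occupied
  → r_1 = 3.7063
beam 2: φ=-45°, α=60°
  dir = (cos 60°, sin 60°) = (0.5000, 0.8660); from cell (1,5)
  next x-line at t=1.1600, next y-line at t=0.9238; Δt_x=2.0000, Δt_y=1.1547
    y: enter (1,6) at t=0.9238
    x: enter (2,6) at t=1.1600
    y: enter (2,7) at t=2.0785 ← occupied
  → r_2 = 2.0785
beam 3: φ=0°, α=105°
  dir = (cos 105°, sin 105°) = (-0.2588, 0.9659); from cell (1,5)
  next x-line at t=1.6228, next y-line at t=0.8282; Δt_x=3.8637, Δt_y=1.0353
    y: enter (1,6) at t=0.8282
    x: enter (0,6) at t=1.6228 ← occupied
  → r_3 = 1.6228
beam 4: φ=45°, α=150°
  dir = (cos 150°, sin 150°) = (-0.8660, 0.5000); from cell (1,5)
  next x-line at t=0.4850, next y-line at t=1.6000; Δt_x=1.1547, Δt_y=2.0000
    x: enter (0,5) at t=0.4850 ← occupied
  → r_4 = 0.4850
beam 5: φ=90°, α=195°
  dir = (cos 195°, sin 195°) = (-0.9659, -0.2588); from cell (1,5)
  next x-line at t=0.4348, next y-line at t=0.7727; Δt_x=1.0353, Δt_y=3.8637
    x: enter (0,5) at t=0.4348 ← occupied
  → r_5 = 0.4348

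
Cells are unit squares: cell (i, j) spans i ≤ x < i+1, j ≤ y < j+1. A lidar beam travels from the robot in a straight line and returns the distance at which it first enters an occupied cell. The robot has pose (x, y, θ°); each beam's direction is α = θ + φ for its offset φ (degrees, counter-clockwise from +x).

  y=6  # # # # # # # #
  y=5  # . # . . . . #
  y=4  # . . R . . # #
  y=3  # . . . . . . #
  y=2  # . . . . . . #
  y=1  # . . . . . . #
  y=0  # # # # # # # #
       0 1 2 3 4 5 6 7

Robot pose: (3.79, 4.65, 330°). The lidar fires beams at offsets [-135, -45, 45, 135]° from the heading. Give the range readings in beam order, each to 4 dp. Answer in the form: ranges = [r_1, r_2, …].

ranges = [2.8884, 3.7788, 3.3232, 1.3976]

beam 1: φ=-135°, α=195°
  d=(-0.9659,-0.2588)  start (3,4)  tX=0.8179 tY=2.5114  stride 1/|dx|=1.0353 1/|dy|=3.8637
    cross x-line → (2,4), t=0.8179
    cross x-line → (1,4), t=1.8531
    cross y-line → (1,3), t=2.5114
    cross x-line → (0,3), t=2.8884 (wall)
  → r_1 = 2.8884
beam 2: φ=-45°, α=285°
  d=(0.2588,-0.9659)  start (3,4)  tX=0.8114 tY=0.6729  stride 1/|dx|=3.8637 1/|dy|=1.0353
    cross y-line → (3,3), t=0.6729
    cross x-line → (4,3), t=0.8114
    cross y-line → (4,2), t=1.7082
    cross y-line → (4,1), t=2.7435
    cross y-line → (4,0), t=3.7788 (wall)
  → r_2 = 3.7788
beam 3: φ=45°, α=15°
  d=(0.9659,0.2588)  start (3,4)  tX=0.2174 tY=1.3523  stride 1/|dx|=1.0353 1/|dy|=3.8637
    cross x-line → (4,4), t=0.2174
    cross x-line → (5,4), t=1.2527
    cross y-line → (5,5), t=1.3523
    cross x-line → (6,5), t=2.2880
    cross x-line → (7,5), t=3.3232 (wall)
  → r_3 = 3.3232
beam 4: φ=135°, α=105°
  d=(-0.2588,0.9659)  start (3,4)  tX=3.0523 tY=0.3623  stride 1/|dx|=3.8637 1/|dy|=1.0353
    cross y-line → (3,5), t=0.3623
    cross y-line → (3,6), t=1.3976 (wall)
  → r_4 = 1.3976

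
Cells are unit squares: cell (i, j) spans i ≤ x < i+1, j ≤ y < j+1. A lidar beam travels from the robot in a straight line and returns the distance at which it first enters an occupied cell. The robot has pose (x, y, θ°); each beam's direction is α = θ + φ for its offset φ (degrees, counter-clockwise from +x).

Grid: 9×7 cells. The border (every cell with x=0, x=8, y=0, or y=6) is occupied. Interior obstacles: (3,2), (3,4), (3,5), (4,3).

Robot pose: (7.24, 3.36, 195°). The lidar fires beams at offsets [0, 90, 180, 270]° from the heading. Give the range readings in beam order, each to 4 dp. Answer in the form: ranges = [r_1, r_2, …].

beam 1: φ=0°, α=195°
  dir = (cos 195°, sin 195°) = (-0.9659, -0.2588); from cell (7,3)
  next x-line at t=0.2485, next y-line at t=1.3909; Δt_x=1.0353, Δt_y=3.8637
    x: enter (6,3) at t=0.2485
    x: enter (5,3) at t=1.2837
    y: enter (5,2) at t=1.3909
    x: enter (4,2) at t=2.3190
    x: enter (3,2) at t=3.3543 ← occupied
  → r_1 = 3.3543
beam 2: φ=90°, α=285°
  dir = (cos 285°, sin 285°) = (0.2588, -0.9659); from cell (7,3)
  next x-line at t=2.9364, next y-line at t=0.3727; Δt_x=3.8637, Δt_y=1.0353
    y: enter (7,2) at t=0.3727
    y: enter (7,1) at t=1.4080
    y: enter (7,0) at t=2.4433 ← occupied
  → r_2 = 2.4433
beam 3: φ=180°, α=15°
  dir = (cos 15°, sin 15°) = (0.9659, 0.2588); from cell (7,3)
  next x-line at t=0.7868, next y-line at t=2.4728; Δt_x=1.0353, Δt_y=3.8637
    x: enter (8,3) at t=0.7868 ← occupied
  → r_3 = 0.7868
beam 4: φ=270°, α=105°
  dir = (cos 105°, sin 105°) = (-0.2588, 0.9659); from cell (7,3)
  next x-line at t=0.9273, next y-line at t=0.6626; Δt_x=3.8637, Δt_y=1.0353
    y: enter (7,4) at t=0.6626
    x: enter (6,4) at t=0.9273
    y: enter (6,5) at t=1.6979
    y: enter (6,6) at t=2.7331 ← occupied
  → r_4 = 2.7331

ranges = [3.3543, 2.4433, 0.7868, 2.7331]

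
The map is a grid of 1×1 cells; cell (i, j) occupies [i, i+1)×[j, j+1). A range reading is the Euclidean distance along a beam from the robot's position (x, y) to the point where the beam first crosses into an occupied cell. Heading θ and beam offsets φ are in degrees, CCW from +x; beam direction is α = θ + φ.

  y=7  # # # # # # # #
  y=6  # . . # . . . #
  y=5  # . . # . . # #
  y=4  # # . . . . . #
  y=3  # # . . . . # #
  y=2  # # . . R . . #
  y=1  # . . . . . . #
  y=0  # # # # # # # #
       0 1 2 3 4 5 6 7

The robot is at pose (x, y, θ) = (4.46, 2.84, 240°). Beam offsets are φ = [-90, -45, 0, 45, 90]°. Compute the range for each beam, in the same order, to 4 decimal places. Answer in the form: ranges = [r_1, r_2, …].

ranges = [2.8406, 2.5468, 2.1246, 1.9049, 2.9329]

beam 1: φ=-90°, α=150°
  d=(-0.8660,0.5000)  start (4,2)  tX=0.5312 tY=0.3200  stride 1/|dx|=1.1547 1/|dy|=2.0000
    cross y-line → (4,3), t=0.3200
    cross x-line → (3,3), t=0.5312
    cross x-line → (2,3), t=1.6859
    cross y-line → (2,4), t=2.3200
    cross x-line → (1,4), t=2.8406 (wall)
  → r_1 = 2.8406
beam 2: φ=-45°, α=195°
  d=(-0.9659,-0.2588)  start (4,2)  tX=0.4762 tY=3.2455  stride 1/|dx|=1.0353 1/|dy|=3.8637
    cross x-line → (3,2), t=0.4762
    cross x-line → (2,2), t=1.5115
    cross x-line → (1,2), t=2.5468 (wall)
  → r_2 = 2.5468
beam 3: φ=0°, α=240°
  d=(-0.5000,-0.8660)  start (4,2)  tX=0.9200 tY=0.9699  stride 1/|dx|=2.0000 1/|dy|=1.1547
    cross x-line → (3,2), t=0.9200
    cross y-line → (3,1), t=0.9699
    cross y-line → (3,0), t=2.1246 (wall)
  → r_3 = 2.1246
beam 4: φ=45°, α=285°
  d=(0.2588,-0.9659)  start (4,2)  tX=2.0864 tY=0.8696  stride 1/|dx|=3.8637 1/|dy|=1.0353
    cross y-line → (4,1), t=0.8696
    cross y-line → (4,0), t=1.9049 (wall)
  → r_4 = 1.9049
beam 5: φ=90°, α=330°
  d=(0.8660,-0.5000)  start (4,2)  tX=0.6235 tY=1.6800  stride 1/|dx|=1.1547 1/|dy|=2.0000
    cross x-line → (5,2), t=0.6235
    cross y-line → (5,1), t=1.6800
    cross x-line → (6,1), t=1.7782
    cross x-line → (7,1), t=2.9329 (wall)
  → r_5 = 2.9329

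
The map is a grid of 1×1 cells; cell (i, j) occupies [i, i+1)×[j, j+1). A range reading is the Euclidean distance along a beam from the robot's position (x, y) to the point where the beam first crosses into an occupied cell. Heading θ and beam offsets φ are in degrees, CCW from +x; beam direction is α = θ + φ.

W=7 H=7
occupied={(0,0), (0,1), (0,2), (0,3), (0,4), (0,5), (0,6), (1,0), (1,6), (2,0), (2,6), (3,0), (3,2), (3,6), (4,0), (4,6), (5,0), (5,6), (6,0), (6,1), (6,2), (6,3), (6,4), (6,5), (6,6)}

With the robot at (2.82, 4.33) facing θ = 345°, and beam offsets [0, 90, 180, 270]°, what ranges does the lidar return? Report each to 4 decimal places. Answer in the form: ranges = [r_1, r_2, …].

ranges = [3.2922, 1.7289, 1.8842, 3.4475]

beam 1: φ=0°, α=345°
  dir = (cos 345°, sin 345°) = (0.9659, -0.2588); from cell (2,4)
  next x-line at t=0.1863, next y-line at t=1.2750; Δt_x=1.0353, Δt_y=3.8637
    x: enter (3,4) at t=0.1863
    x: enter (4,4) at t=1.2216
    y: enter (4,3) at t=1.2750
    x: enter (5,3) at t=2.2569
    x: enter (6,3) at t=3.2922 ← occupied
  → r_1 = 3.2922
beam 2: φ=90°, α=75°
  dir = (cos 75°, sin 75°) = (0.2588, 0.9659); from cell (2,4)
  next x-line at t=0.6955, next y-line at t=0.6936; Δt_x=3.8637, Δt_y=1.0353
    y: enter (2,5) at t=0.6936
    x: enter (3,5) at t=0.6955
    y: enter (3,6) at t=1.7289 ← occupied
  → r_2 = 1.7289
beam 3: φ=180°, α=165°
  dir = (cos 165°, sin 165°) = (-0.9659, 0.2588); from cell (2,4)
  next x-line at t=0.8489, next y-line at t=2.5887; Δt_x=1.0353, Δt_y=3.8637
    x: enter (1,4) at t=0.8489
    x: enter (0,4) at t=1.8842 ← occupied
  → r_3 = 1.8842
beam 4: φ=270°, α=255°
  dir = (cos 255°, sin 255°) = (-0.2588, -0.9659); from cell (2,4)
  next x-line at t=3.1682, next y-line at t=0.3416; Δt_x=3.8637, Δt_y=1.0353
    y: enter (2,3) at t=0.3416
    y: enter (2,2) at t=1.3769
    y: enter (2,1) at t=2.4122
    x: enter (1,1) at t=3.1682
    y: enter (1,0) at t=3.4475 ← occupied
  → r_4 = 3.4475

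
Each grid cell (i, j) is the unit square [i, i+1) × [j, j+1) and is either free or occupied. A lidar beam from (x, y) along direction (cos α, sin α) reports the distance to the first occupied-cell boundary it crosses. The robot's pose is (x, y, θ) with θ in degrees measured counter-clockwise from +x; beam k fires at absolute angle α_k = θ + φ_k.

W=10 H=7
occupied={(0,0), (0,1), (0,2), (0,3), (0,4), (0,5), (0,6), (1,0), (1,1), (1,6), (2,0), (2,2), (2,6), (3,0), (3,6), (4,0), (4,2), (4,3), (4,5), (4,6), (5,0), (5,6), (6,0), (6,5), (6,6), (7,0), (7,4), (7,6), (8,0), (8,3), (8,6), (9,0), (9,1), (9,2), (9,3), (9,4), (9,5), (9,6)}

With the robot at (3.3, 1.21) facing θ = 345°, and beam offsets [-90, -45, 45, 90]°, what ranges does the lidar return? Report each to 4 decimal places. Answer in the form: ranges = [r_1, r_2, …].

ranges = [0.2174, 0.2425, 1.5800, 2.7046]

beam 1: φ=-90°, α=255°
  cosα=-0.2588 sinα=-0.9659 | (3,1) | tMaxX 1.1591 tMaxY 0.2174 | tΔX 3.8637 tΔY 1.0353
    t=0.2174 [y] (3,0) — stop
  → r_1 = 0.2174
beam 2: φ=-45°, α=300°
  cosα=0.5000 sinα=-0.8660 | (3,1) | tMaxX 1.4000 tMaxY 0.2425 | tΔX 2.0000 tΔY 1.1547
    t=0.2425 [y] (3,0) — stop
  → r_2 = 0.2425
beam 3: φ=45°, α=30°
  cosα=0.8660 sinα=0.5000 | (3,1) | tMaxX 0.8083 tMaxY 1.5800 | tΔX 1.1547 tΔY 2.0000
    t=0.8083 [x] (4,1)
    t=1.5800 [y] (4,2) — stop
  → r_3 = 1.5800
beam 4: φ=90°, α=75°
  cosα=0.2588 sinα=0.9659 | (3,1) | tMaxX 2.7046 tMaxY 0.8179 | tΔX 3.8637 tΔY 1.0353
    t=0.8179 [y] (3,2)
    t=1.8531 [y] (3,3)
    t=2.7046 [x] (4,3) — stop
  → r_4 = 2.7046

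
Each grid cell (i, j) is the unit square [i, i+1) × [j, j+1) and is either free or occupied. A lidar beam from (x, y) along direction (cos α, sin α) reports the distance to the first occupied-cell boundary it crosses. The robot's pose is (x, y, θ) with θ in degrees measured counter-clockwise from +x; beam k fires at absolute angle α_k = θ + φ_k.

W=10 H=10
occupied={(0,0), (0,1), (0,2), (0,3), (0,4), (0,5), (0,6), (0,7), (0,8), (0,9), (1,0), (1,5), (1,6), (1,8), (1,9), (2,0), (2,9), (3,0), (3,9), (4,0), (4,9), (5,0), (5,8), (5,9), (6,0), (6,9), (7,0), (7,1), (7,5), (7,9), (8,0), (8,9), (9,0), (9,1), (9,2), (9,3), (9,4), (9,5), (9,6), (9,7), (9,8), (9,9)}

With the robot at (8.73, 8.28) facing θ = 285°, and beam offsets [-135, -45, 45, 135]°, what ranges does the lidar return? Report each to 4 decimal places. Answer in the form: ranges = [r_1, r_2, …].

ranges = [1.4400, 2.6327, 0.3118, 0.5400]

beam 1: φ=-135°, α=150°
  cosα=-0.8660 sinα=0.5000 | (8,8) | tMaxX 0.8429 tMaxY 1.4400 | tΔX 1.1547 tΔY 2.0000
    t=0.8429 [x] (7,8)
    t=1.4400 [y] (7,9) — stop
  → r_1 = 1.4400
beam 2: φ=-45°, α=240°
  cosα=-0.5000 sinα=-0.8660 | (8,8) | tMaxX 1.4600 tMaxY 0.3233 | tΔX 2.0000 tΔY 1.1547
    t=0.3233 [y] (8,7)
    t=1.4600 [x] (7,7)
    t=1.4780 [y] (7,6)
    t=2.6327 [y] (7,5) — stop
  → r_2 = 2.6327
beam 3: φ=45°, α=330°
  cosα=0.8660 sinα=-0.5000 | (8,8) | tMaxX 0.3118 tMaxY 0.5600 | tΔX 1.1547 tΔY 2.0000
    t=0.3118 [x] (9,8) — stop
  → r_3 = 0.3118
beam 4: φ=135°, α=60°
  cosα=0.5000 sinα=0.8660 | (8,8) | tMaxX 0.5400 tMaxY 0.8314 | tΔX 2.0000 tΔY 1.1547
    t=0.5400 [x] (9,8) — stop
  → r_4 = 0.5400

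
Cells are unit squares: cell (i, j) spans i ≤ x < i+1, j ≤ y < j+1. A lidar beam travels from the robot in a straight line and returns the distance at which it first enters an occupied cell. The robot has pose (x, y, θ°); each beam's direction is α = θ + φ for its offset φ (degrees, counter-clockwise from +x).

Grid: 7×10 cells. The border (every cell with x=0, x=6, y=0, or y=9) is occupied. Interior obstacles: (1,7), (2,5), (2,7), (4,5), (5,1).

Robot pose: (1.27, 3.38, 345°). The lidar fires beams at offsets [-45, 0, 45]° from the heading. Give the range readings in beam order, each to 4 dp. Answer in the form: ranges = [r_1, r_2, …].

ranges = [2.7482, 4.8969, 3.2400]

beam 1: φ=-45°, α=300°
  dir = (cos 300°, sin 300°) = (0.5000, -0.8660); from cell (1,3)
  next x-line at t=1.4600, next y-line at t=0.4388; Δt_x=2.0000, Δt_y=1.1547
    y: enter (1,2) at t=0.4388
    x: enter (2,2) at t=1.4600
    y: enter (2,1) at t=1.5935
    y: enter (2,0) at t=2.7482 ← occupied
  → r_1 = 2.7482
beam 2: φ=0°, α=345°
  dir = (cos 345°, sin 345°) = (0.9659, -0.2588); from cell (1,3)
  next x-line at t=0.7558, next y-line at t=1.4682; Δt_x=1.0353, Δt_y=3.8637
    x: enter (2,3) at t=0.7558
    y: enter (2,2) at t=1.4682
    x: enter (3,2) at t=1.7910
    x: enter (4,2) at t=2.8263
    x: enter (5,2) at t=3.8616
    x: enter (6,2) at t=4.8969 ← occupied
  → r_2 = 4.8969
beam 3: φ=45°, α=30°
  dir = (cos 30°, sin 30°) = (0.8660, 0.5000); from cell (1,3)
  next x-line at t=0.8429, next y-line at t=1.2400; Δt_x=1.1547, Δt_y=2.0000
    x: enter (2,3) at t=0.8429
    y: enter (2,4) at t=1.2400
    x: enter (3,4) at t=1.9976
    x: enter (4,4) at t=3.1523
    y: enter (4,5) at t=3.2400 ← occupied
  → r_3 = 3.2400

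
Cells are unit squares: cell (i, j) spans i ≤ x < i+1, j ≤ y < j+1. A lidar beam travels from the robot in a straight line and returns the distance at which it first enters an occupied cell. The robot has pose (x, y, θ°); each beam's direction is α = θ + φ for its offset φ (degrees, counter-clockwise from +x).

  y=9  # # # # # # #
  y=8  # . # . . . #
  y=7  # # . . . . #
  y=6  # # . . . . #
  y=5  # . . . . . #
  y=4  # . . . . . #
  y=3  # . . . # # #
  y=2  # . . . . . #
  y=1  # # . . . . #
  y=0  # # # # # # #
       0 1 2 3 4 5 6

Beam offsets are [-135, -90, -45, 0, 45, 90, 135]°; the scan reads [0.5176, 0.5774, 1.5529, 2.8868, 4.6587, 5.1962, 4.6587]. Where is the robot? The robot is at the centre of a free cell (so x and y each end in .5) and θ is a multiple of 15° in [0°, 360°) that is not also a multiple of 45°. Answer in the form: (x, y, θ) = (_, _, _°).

(x, y, θ) = (1.5, 3.5, 300°)

Candidates: 34 free-cell centres × 16 headings = 544 poses. Raycast each; keep the one whose scan matches to 4 dp.
  (4.5, 2.5, 150°): beam 1 = 1.5529 ≠ 0.5176 ✗
  (2.5, 2.5, 165°): beam 1 = 1.7321 ≠ 0.5176 ✗
  (3.5, 1.5, 345°): beam 1 = 1.0000 ≠ 0.5176 ✗
  (4.5, 8.5, 255°): beam 1 = 0.5774 ≠ 0.5176 ✗
  (5.5, 7.5, 195°): beam 1 = 1.0000 ≠ 0.5176 ✗
  …
  (1.5, 3.5, 300°): r_1=0.5176, r_2=0.5774, r_3=1.5529, r_4=2.8868, r_5=4.6587, r_6=5.1962, r_7=4.6587 — all match ✓
Only this pose fits every beam.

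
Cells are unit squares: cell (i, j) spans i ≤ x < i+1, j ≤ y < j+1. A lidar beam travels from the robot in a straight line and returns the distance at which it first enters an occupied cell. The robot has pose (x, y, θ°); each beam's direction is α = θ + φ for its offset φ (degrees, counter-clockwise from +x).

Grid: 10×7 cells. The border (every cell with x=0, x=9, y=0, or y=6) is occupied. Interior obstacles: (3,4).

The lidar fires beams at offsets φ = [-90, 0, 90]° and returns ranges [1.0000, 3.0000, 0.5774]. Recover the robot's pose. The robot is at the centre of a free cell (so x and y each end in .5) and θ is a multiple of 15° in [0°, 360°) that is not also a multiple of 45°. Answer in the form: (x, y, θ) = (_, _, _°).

(x, y, θ) = (1.5, 1.5, 60°)

Candidates: 39 free-cell centres × 16 headings = 624 poses. Raycast each; keep the one whose scan matches to 4 dp.
  (6.5, 4.5, 345°): beam 1 = 3.6235 ≠ 1.0000 ✗
  (2.5, 3.5, 210°): beam 1 = 2.8868 ≠ 1.0000 ✗
  (2.5, 5.5, 210°): beam 1 = 0.5774 ≠ 1.0000 ✗
  (7.5, 4.5, 165°): beam 1 = 1.5529 ≠ 1.0000 ✗
  …
  (1.5, 1.5, 60°): r_1=1.0000, r_2=3.0000, r_3=0.5774 — all match ✓
Unique over the lattice → pose = (1.5, 1.5, 60°).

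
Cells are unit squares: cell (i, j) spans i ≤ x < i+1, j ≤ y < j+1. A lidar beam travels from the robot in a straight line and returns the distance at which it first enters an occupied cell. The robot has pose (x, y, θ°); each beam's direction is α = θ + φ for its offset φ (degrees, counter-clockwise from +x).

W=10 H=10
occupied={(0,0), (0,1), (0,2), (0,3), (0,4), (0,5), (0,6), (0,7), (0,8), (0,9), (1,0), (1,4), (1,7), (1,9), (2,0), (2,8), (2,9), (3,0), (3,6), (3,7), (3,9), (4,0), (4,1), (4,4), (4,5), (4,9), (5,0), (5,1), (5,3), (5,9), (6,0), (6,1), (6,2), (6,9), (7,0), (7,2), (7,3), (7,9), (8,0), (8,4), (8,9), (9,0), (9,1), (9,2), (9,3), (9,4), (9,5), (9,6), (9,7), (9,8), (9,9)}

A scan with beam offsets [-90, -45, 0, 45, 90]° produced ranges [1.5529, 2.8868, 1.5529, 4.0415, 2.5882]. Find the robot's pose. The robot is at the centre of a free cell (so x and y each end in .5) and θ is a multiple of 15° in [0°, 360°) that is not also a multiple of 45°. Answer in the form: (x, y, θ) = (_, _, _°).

(x, y, θ) = (3.5, 4.5, 195°)

Candidates: 49 free-cell centres × 16 headings = 784 poses. Raycast each; keep the one whose scan matches to 4 dp.
  (1.5, 8.5, 75°): beam 1 = 0.5176 ≠ 1.5529 ✗
  (3.5, 4.5, 300°): beam 1 = 2.8868 ≠ 1.5529 ✗
  (6.5, 8.5, 285°): beam 1 = 2.5882 ≠ 1.5529 ✗
  (6.5, 8.5, 15°): beam 1 = 4.6587 ≠ 1.5529 ✗
  …
  (3.5, 4.5, 195°): r_1=1.5529, r_2=2.8868, r_3=1.5529, r_4=4.0415, r_5=2.5882 — all match ✓
No second candidate reproduces the full scan.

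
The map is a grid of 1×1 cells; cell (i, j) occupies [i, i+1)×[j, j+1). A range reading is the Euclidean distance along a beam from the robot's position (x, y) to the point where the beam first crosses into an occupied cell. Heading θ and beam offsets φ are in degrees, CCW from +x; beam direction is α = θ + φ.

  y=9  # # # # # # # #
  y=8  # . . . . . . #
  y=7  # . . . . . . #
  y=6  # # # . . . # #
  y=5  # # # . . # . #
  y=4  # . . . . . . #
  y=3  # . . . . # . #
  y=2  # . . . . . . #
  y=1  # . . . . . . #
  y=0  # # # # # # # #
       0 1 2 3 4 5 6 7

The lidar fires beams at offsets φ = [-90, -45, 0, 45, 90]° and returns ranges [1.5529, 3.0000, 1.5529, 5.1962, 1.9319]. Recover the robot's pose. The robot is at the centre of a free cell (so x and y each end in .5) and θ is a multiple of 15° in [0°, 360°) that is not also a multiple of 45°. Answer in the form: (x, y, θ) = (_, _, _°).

Enumerate (i+0.5, j+0.5, θ) over the 41 free cells and 16 admissible headings. For each, cast all 5 beams and compare to the given ranges.
  (1.5, 4.5, 15°): beam 1 = 3.6235 ≠ 1.5529 ✗
  (2.5, 4.5, 15°): beam 1 = 3.6235 ≠ 1.5529 ✗
  (5.5, 6.5, 75°): beam 1 = 0.5176 ≠ 1.5529 ✗
  (3.5, 3.5, 120°): beam 1 = 4.0415 ≠ 1.5529 ✗
  …
  (5.5, 1.5, 105°): r_1=1.5529, r_2=3.0000, r_3=1.5529, r_4=5.1962, r_5=1.9319 — all match ✓
Unique over the lattice → pose = (5.5, 1.5, 105°).

(x, y, θ) = (5.5, 1.5, 105°)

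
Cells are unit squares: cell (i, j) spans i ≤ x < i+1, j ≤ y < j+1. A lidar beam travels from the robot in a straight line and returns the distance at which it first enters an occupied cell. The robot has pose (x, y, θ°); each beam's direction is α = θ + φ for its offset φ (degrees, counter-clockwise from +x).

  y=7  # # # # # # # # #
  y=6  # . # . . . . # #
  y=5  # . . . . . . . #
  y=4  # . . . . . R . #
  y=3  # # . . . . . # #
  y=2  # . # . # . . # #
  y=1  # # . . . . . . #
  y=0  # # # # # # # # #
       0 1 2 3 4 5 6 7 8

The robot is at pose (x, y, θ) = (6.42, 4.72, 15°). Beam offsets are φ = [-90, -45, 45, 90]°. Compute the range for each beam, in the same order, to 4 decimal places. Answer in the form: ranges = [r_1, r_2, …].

ranges = [2.2409, 1.4400, 1.4780, 2.3604]

beam 1: φ=-90°, α=285°
  direction (0.2588, -0.9659); cell (6,4); t to first gridline: x 2.2409, y 0.7454 (then +3.8637 / +1.0353)
    (6,3) via y @ 0.7454
    (6,2) via y @ 1.7807
    (7,2) via x @ 2.2409  # hit
  → r_1 = 2.2409
beam 2: φ=-45°, α=330°
  direction (0.8660, -0.5000); cell (6,4); t to first gridline: x 0.6697, y 1.4400 (then +1.1547 / +2.0000)
    (7,4) via x @ 0.6697
    (7,3) via y @ 1.4400  # hit
  → r_2 = 1.4400
beam 3: φ=45°, α=60°
  direction (0.5000, 0.8660); cell (6,4); t to first gridline: x 1.1600, y 0.3233 (then +2.0000 / +1.1547)
    (6,5) via y @ 0.3233
    (7,5) via x @ 1.1600
    (7,6) via y @ 1.4780  # hit
  → r_3 = 1.4780
beam 4: φ=90°, α=105°
  direction (-0.2588, 0.9659); cell (6,4); t to first gridline: x 1.6228, y 0.2899 (then +3.8637 / +1.0353)
    (6,5) via y @ 0.2899
    (6,6) via y @ 1.3252
    (5,6) via x @ 1.6228
    (5,7) via y @ 2.3604  # hit
  → r_4 = 2.3604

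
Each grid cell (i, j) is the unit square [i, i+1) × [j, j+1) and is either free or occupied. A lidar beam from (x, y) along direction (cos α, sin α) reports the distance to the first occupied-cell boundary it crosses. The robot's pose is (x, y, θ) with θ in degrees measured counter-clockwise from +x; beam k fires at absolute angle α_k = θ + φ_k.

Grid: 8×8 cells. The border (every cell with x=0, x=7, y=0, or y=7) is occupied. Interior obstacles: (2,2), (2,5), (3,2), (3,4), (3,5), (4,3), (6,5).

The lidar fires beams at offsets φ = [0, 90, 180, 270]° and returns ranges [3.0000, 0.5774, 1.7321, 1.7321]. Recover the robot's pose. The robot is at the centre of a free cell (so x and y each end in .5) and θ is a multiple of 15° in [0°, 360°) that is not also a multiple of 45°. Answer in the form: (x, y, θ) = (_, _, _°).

(x, y, θ) = (5.5, 5.5, 300°)

The pose lattice has 29·16 = 464 candidates. Test each by forward raycasting.
  (4.5, 2.5, 75°): beam 1 = 0.5176 ≠ 3.0000 ✗
  (6.5, 3.5, 300°): beam 1 = 1.0000 ≠ 3.0000 ✗
  (6.5, 6.5, 300°): beam 1 = 0.5774 ≠ 3.0000 ✗
  (2.5, 6.5, 75°): beam 1 = 0.5176 ≠ 3.0000 ✗
  …
  (5.5, 5.5, 300°): r_1=3.0000, r_2=0.5774, r_3=1.7321, r_4=1.7321 — all match ✓
No second candidate reproduces the full scan.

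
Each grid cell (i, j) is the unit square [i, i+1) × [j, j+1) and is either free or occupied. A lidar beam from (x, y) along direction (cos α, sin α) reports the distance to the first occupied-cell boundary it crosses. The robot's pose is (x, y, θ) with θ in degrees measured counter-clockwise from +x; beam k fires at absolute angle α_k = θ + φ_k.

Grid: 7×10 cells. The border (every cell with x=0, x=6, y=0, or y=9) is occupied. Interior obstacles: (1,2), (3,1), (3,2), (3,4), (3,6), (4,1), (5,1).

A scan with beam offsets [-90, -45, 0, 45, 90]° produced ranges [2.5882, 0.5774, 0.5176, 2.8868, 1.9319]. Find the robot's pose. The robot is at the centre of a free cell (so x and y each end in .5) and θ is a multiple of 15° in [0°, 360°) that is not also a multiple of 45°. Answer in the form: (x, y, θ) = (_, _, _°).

(x, y, θ) = (3.5, 3.5, 105°)

The pose lattice has 33·16 = 528 candidates. Test each by forward raycasting.
  (1.5, 6.5, 285°): beam 1 = 0.5176 ≠ 2.5882 ✗
  (4.5, 8.5, 120°): beam 1 = 1.0000 ≠ 2.5882 ✗
  (2.5, 3.5, 30°): beam 1 = 1.0000 ≠ 2.5882 ✗
  (4.5, 6.5, 105°): beam 1 = 1.5529 ≠ 2.5882 ✗
  …
  (3.5, 3.5, 105°): r_1=2.5882, r_2=0.5774, r_3=0.5176, r_4=2.8868, r_5=1.9319 — all match ✓
Only this pose fits every beam.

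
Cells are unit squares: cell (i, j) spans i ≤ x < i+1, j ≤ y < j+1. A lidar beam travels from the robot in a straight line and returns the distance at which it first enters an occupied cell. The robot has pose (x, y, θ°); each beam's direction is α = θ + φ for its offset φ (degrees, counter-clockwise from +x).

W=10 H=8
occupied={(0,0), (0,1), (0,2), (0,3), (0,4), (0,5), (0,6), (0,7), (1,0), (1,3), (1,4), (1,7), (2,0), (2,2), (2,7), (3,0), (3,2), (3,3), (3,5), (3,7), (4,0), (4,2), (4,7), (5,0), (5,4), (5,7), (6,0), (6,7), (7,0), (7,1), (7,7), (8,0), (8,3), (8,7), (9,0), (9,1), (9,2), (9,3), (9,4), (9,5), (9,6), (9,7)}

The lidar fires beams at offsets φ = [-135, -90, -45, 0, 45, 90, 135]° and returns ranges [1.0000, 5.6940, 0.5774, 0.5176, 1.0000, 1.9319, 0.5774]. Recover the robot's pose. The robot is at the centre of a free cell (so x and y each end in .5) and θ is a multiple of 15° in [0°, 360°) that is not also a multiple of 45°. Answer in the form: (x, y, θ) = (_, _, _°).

Candidates: 38 free-cell centres × 16 headings = 608 poses. Raycast each; keep the one whose scan matches to 4 dp.
  (8.5, 5.5, 240°): beam 1 = 1.5529 ≠ 1.0000 ✗
  (2.5, 1.5, 255°): beam 1 = 0.5774 ≠ 1.0000 ✗
  (2.5, 5.5, 30°): beam 1 = 1.9319 ≠ 1.0000 ✗
  …
  (3.5, 1.5, 105°): r_1=1.0000, r_2=5.6940, r_3=0.5774, r_4=0.5176, r_5=1.0000, r_6=1.9319, r_7=0.5774 — all match ✓
Only this pose fits every beam.

(x, y, θ) = (3.5, 1.5, 105°)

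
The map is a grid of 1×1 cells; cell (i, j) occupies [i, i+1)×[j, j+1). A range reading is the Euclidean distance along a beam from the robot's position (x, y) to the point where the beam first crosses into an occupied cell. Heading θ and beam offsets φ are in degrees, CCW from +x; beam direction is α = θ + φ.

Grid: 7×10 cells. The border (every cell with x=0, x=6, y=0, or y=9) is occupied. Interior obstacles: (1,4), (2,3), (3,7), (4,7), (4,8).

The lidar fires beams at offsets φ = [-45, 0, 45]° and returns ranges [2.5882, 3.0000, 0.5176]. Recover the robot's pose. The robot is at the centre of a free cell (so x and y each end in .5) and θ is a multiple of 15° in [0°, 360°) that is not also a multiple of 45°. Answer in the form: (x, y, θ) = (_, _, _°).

(x, y, θ) = (2.5, 4.5, 120°)

Candidates: 35 free-cell centres × 16 headings = 560 poses. Raycast each; keep the one whose scan matches to 4 dp.
  (5.5, 8.5, 30°): beam 1 = 0.5176 ≠ 2.5882 ✗
  (5.5, 2.5, 150°): beam 1 = 4.6587 ≠ 2.5882 ✗
  (4.5, 4.5, 300°): beam 1 = 3.6235 ≠ 2.5882 ✗
  …
  (2.5, 4.5, 120°): r_1=2.5882, r_2=3.0000, r_3=0.5176 — all match ✓
Only this pose fits every beam.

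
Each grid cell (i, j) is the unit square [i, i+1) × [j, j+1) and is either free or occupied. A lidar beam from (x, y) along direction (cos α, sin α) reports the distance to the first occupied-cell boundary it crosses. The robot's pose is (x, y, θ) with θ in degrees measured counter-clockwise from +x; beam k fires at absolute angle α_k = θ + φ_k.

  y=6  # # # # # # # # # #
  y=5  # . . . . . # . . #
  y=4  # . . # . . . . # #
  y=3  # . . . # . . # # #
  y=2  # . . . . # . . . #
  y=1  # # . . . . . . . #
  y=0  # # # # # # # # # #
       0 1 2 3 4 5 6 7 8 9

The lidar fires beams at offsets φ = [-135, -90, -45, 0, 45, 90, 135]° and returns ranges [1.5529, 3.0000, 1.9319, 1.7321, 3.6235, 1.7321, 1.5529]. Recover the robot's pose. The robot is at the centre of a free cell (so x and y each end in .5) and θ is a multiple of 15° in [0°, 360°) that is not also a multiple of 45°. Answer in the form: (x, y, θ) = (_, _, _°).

The pose lattice has 32·16 = 512 candidates. Test each by forward raycasting.
  (8.5, 2.5, 210°): beam 1 = 0.5176 ≠ 1.5529 ✗
  (6.5, 4.5, 255°): beam 1 = 0.5774 ≠ 1.5529 ✗
  (3.5, 5.5, 15°): beam 1 = 0.5774 ≠ 1.5529 ✗
  (4.5, 4.5, 75°): beam 1 = 0.5774 ≠ 1.5529 ✗
  …
  (2.5, 2.5, 60°): r_1=1.5529, r_2=3.0000, r_3=1.9319, r_4=1.7321, r_5=3.6235, r_6=1.7321, r_7=1.5529 — all match ✓
No second candidate reproduces the full scan.

(x, y, θ) = (2.5, 2.5, 60°)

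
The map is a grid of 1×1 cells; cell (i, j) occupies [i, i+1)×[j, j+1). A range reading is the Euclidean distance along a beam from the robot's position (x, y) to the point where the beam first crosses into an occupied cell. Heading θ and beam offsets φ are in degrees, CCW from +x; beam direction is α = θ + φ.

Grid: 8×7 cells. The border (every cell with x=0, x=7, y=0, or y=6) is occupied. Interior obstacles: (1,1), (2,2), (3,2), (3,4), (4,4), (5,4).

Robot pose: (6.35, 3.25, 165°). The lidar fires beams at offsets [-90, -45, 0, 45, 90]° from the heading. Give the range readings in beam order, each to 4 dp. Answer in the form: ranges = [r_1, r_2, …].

beam 1: φ=-90°, α=75°
  d=(0.2588,0.9659)  start (6,3)  tX=2.5114 tY=0.7765  stride 1/|dx|=3.8637 1/|dy|=1.0353
    cross y-line → (6,4), t=0.7765
    cross y-line → (6,5), t=1.8117
    cross x-line → (7,5), t=2.5114 (wall)
  → r_1 = 2.5114
beam 2: φ=-45°, α=120°
  d=(-0.5000,0.8660)  start (6,3)  tX=0.7000 tY=0.8660  stride 1/|dx|=2.0000 1/|dy|=1.1547
    cross x-line → (5,3), t=0.7000
    cross y-line → (5,4), t=0.8660 (wall)
  → r_2 = 0.8660
beam 3: φ=0°, α=165°
  d=(-0.9659,0.2588)  start (6,3)  tX=0.3623 tY=2.8978  stride 1/|dx|=1.0353 1/|dy|=3.8637
    cross x-line → (5,3), t=0.3623
    cross x-line → (4,3), t=1.3976
    cross x-line → (3,3), t=2.4329
    cross y-line → (3,4), t=2.8978 (wall)
  → r_3 = 2.8978
beam 4: φ=45°, α=210°
  d=(-0.8660,-0.5000)  start (6,3)  tX=0.4041 tY=0.5000  stride 1/|dx|=1.1547 1/|dy|=2.0000
    cross x-line → (5,3), t=0.4041
    cross y-line → (5,2), t=0.5000
    cross x-line → (4,2), t=1.5588
    cross y-line → (4,1), t=2.5000
    cross x-line → (3,1), t=2.7135
    cross x-line → (2,1), t=3.8682
    cross y-line → (2,0), t=4.5000 (wall)
  → r_4 = 4.5000
beam 5: φ=90°, α=255°
  d=(-0.2588,-0.9659)  start (6,3)  tX=1.3523 tY=0.2588  stride 1/|dx|=3.8637 1/|dy|=1.0353
    cross y-line → (6,2), t=0.2588
    cross y-line → (6,1), t=1.2941
    cross x-line → (5,1), t=1.3523
    cross y-line → (5,0), t=2.3294 (wall)
  → r_5 = 2.3294

ranges = [2.5114, 0.8660, 2.8978, 4.5000, 2.3294]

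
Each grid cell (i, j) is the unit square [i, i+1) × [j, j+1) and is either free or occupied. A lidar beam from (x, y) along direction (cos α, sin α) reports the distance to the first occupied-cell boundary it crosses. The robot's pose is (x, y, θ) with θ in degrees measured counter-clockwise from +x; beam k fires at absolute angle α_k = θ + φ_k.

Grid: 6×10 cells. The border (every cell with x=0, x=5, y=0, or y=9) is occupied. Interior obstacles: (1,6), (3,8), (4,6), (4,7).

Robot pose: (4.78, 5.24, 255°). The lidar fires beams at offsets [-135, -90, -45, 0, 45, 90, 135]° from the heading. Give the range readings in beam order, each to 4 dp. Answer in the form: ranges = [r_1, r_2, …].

ranges = [0.8776, 2.9364, 4.3648, 4.3896, 0.4400, 0.2278, 0.2540]

beam 1: φ=-135°, α=120°
  d=(-0.5000,0.8660)  start (4,5)  tX=1.5600 tY=0.8776  stride 1/|dx|=2.0000 1/|dy|=1.1547
    cross y-line → (4,6), t=0.8776 (wall)
  → r_1 = 0.8776
beam 2: φ=-90°, α=165°
  d=(-0.9659,0.2588)  start (4,5)  tX=0.8075 tY=2.9364  stride 1/|dx|=1.0353 1/|dy|=3.8637
    cross x-line → (3,5), t=0.8075
    cross x-line → (2,5), t=1.8428
    cross x-line → (1,5), t=2.8781
    cross y-line → (1,6), t=2.9364 (wall)
  → r_2 = 2.9364
beam 3: φ=-45°, α=210°
  d=(-0.8660,-0.5000)  start (4,5)  tX=0.9007 tY=0.4800  stride 1/|dx|=1.1547 1/|dy|=2.0000
    cross y-line → (4,4), t=0.4800
    cross x-line → (3,4), t=0.9007
    cross x-line → (2,4), t=2.0554
    cross y-line → (2,3), t=2.4800
    cross x-line → (1,3), t=3.2101
    cross x-line → (0,3), t=4.3648 (wall)
  → r_3 = 4.3648
beam 4: φ=0°, α=255°
  d=(-0.2588,-0.9659)  start (4,5)  tX=3.0137 tY=0.2485  stride 1/|dx|=3.8637 1/|dy|=1.0353
    cross y-line → (4,4), t=0.2485
    cross y-line → (4,3), t=1.2837
    cross y-line → (4,2), t=2.3190
    cross x-line → (3,2), t=3.0137
    cross y-line → (3,1), t=3.3543
    cross y-line → (3,0), t=4.3896 (wall)
  → r_4 = 4.3896
beam 5: φ=45°, α=300°
  d=(0.5000,-0.8660)  start (4,5)  tX=0.4400 tY=0.2771  stride 1/|dx|=2.0000 1/|dy|=1.1547
    cross y-line → (4,4), t=0.2771
    cross x-line → (5,4), t=0.4400 (wall)
  → r_5 = 0.4400
beam 6: φ=90°, α=345°
  d=(0.9659,-0.2588)  start (4,5)  tX=0.2278 tY=0.9273  stride 1/|dx|=1.0353 1/|dy|=3.8637
    cross x-line → (5,5), t=0.2278 (wall)
  → r_6 = 0.2278
beam 7: φ=135°, α=30°
  d=(0.8660,0.5000)  start (4,5)  tX=0.2540 tY=1.5200  stride 1/|dx|=1.1547 1/|dy|=2.0000
    cross x-line → (5,5), t=0.2540 (wall)
  → r_7 = 0.2540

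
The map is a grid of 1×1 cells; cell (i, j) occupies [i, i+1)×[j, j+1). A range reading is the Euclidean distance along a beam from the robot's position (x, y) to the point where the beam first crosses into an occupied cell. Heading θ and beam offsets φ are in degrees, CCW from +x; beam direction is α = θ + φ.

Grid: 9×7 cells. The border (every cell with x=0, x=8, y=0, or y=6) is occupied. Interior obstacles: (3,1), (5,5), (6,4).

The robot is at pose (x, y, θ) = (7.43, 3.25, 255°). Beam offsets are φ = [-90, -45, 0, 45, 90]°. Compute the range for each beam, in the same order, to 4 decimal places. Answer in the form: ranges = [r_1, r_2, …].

ranges = [6.6568, 3.9606, 2.3294, 1.1400, 0.5901]

beam 1: φ=-90°, α=165°
  d=(-0.9659,0.2588)  start (7,3)  tX=0.4452 tY=2.8978  stride 1/|dx|=1.0353 1/|dy|=3.8637
    cross x-line → (6,3), t=0.4452
    cross x-line → (5,3), t=1.4804
    cross x-line → (4,3), t=2.5157
    cross y-line → (4,4), t=2.8978
    cross x-line → (3,4), t=3.5510
    cross x-line → (2,4), t=4.5863
    cross x-line → (1,4), t=5.6215
    cross x-line → (0,4), t=6.6568 (wall)
  → r_1 = 6.6568
beam 2: φ=-45°, α=210°
  d=(-0.8660,-0.5000)  start (7,3)  tX=0.4965 tY=0.5000  stride 1/|dx|=1.1547 1/|dy|=2.0000
    cross x-line → (6,3), t=0.4965
    cross y-line → (6,2), t=0.5000
    cross x-line → (5,2), t=1.6512
    cross y-line → (5,1), t=2.5000
    cross x-line → (4,1), t=2.8059
    cross x-line → (3,1), t=3.9606 (wall)
  → r_2 = 3.9606
beam 3: φ=0°, α=255°
  d=(-0.2588,-0.9659)  start (7,3)  tX=1.6614 tY=0.2588  stride 1/|dx|=3.8637 1/|dy|=1.0353
    cross y-line → (7,2), t=0.2588
    cross y-line → (7,1), t=1.2941
    cross x-line → (6,1), t=1.6614
    cross y-line → (6,0), t=2.3294 (wall)
  → r_3 = 2.3294
beam 4: φ=45°, α=300°
  d=(0.5000,-0.8660)  start (7,3)  tX=1.1400 tY=0.2887  stride 1/|dx|=2.0000 1/|dy|=1.1547
    cross y-line → (7,2), t=0.2887
    cross x-line → (8,2), t=1.1400 (wall)
  → r_4 = 1.1400
beam 5: φ=90°, α=345°
  d=(0.9659,-0.2588)  start (7,3)  tX=0.5901 tY=0.9659  stride 1/|dx|=1.0353 1/|dy|=3.8637
    cross x-line → (8,3), t=0.5901 (wall)
  → r_5 = 0.5901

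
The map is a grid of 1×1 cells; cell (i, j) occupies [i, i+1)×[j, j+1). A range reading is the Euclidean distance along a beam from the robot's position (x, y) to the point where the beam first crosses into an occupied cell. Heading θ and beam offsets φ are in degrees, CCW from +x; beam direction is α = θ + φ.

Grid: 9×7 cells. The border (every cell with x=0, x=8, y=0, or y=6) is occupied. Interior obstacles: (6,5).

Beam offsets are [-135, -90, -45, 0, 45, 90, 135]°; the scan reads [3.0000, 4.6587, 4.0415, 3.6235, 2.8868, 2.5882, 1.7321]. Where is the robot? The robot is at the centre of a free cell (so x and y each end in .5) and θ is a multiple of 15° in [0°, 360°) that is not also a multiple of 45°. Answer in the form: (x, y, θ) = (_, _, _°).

Enumerate (i+0.5, j+0.5, θ) over the 34 free cells and 16 admissible headings. For each, cast all 7 beams and compare to the given ranges.
  (5.5, 2.5, 75°): beam 1 = 1.7321 ≠ 3.0000 ✗
  (5.5, 3.5, 330°): beam 1 = 4.6587 ≠ 3.0000 ✗
  (3.5, 4.5, 285°): beam 1 = 2.8868 ≠ 3.0000 ✗
  …
  (3.5, 2.5, 105°): r_1=3.0000, r_2=4.6587, r_3=4.0415, r_4=3.6235, r_5=2.8868, r_6=2.5882, r_7=1.7321 — all match ✓
Unique over the lattice → pose = (3.5, 2.5, 105°).

(x, y, θ) = (3.5, 2.5, 105°)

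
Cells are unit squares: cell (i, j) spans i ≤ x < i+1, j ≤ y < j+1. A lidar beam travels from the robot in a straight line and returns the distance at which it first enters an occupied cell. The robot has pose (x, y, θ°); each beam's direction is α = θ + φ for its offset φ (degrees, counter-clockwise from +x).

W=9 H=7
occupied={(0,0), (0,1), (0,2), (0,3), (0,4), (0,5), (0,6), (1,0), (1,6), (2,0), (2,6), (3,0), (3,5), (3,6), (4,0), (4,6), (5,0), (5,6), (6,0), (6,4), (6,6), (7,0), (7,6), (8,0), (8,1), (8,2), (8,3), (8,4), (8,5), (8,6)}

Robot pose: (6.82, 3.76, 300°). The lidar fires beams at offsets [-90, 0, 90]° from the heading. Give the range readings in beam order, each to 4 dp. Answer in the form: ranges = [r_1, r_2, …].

ranges = [5.5200, 2.3600, 1.3625]

beam 1: φ=-90°, α=210°
  direction (-0.8660, -0.5000); cell (6,3); t to first gridline: x 0.9469, y 1.5200 (then +1.1547 / +2.0000)
    (5,3) via x @ 0.9469
    (5,2) via y @ 1.5200
    (4,2) via x @ 2.1016
    (3,2) via x @ 3.2563
    (3,1) via y @ 3.5200
    (2,1) via x @ 4.4110
    (2,0) via y @ 5.5200  # hit
  → r_1 = 5.5200
beam 2: φ=0°, α=300°
  direction (0.5000, -0.8660); cell (6,3); t to first gridline: x 0.3600, y 0.8776 (then +2.0000 / +1.1547)
    (7,3) via x @ 0.3600
    (7,2) via y @ 0.8776
    (7,1) via y @ 2.0323
    (8,1) via x @ 2.3600  # hit
  → r_2 = 2.3600
beam 3: φ=90°, α=30°
  direction (0.8660, 0.5000); cell (6,3); t to first gridline: x 0.2078, y 0.4800 (then +1.1547 / +2.0000)
    (7,3) via x @ 0.2078
    (7,4) via y @ 0.4800
    (8,4) via x @ 1.3625  # hit
  → r_3 = 1.3625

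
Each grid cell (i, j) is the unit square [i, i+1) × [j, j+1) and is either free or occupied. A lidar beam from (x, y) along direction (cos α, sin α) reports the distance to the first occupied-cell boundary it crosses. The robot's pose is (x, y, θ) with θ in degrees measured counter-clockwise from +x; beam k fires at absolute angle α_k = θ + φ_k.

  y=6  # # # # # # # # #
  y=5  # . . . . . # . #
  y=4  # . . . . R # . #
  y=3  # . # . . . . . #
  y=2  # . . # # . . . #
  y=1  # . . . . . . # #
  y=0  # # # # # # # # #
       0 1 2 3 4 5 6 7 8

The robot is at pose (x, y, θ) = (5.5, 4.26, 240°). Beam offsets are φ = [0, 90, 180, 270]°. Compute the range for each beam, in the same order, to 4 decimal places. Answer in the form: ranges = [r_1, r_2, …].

beam 1: φ=0°, α=240°
  direction (-0.5000, -0.8660); cell (5,4); t to first gridline: x 1.0000, y 0.3002 (then +2.0000 / +1.1547)
    (5,3) via y @ 0.3002
    (4,3) via x @ 1.0000
    (4,2) via y @ 1.4549  # hit
  → r_1 = 1.4549
beam 2: φ=90°, α=330°
  direction (0.8660, -0.5000); cell (5,4); t to first gridline: x 0.5774, y 0.5200 (then +1.1547 / +2.0000)
    (5,3) via y @ 0.5200
    (6,3) via x @ 0.5774
    (7,3) via x @ 1.7321
    (7,2) via y @ 2.5200
    (8,2) via x @ 2.8868  # hit
  → r_2 = 2.8868
beam 3: φ=180°, α=60°
  direction (0.5000, 0.8660); cell (5,4); t to first gridline: x 1.0000, y 0.8545 (then +2.0000 / +1.1547)
    (5,5) via y @ 0.8545
    (6,5) via x @ 1.0000  # hit
  → r_3 = 1.0000
beam 4: φ=270°, α=150°
  direction (-0.8660, 0.5000); cell (5,4); t to first gridline: x 0.5774, y 1.4800 (then +1.1547 / +2.0000)
    (4,4) via x @ 0.5774
    (4,5) via y @ 1.4800
    (3,5) via x @ 1.7321
    (2,5) via x @ 2.8868
    (2,6) via y @ 3.4800  # hit
  → r_4 = 3.4800

ranges = [1.4549, 2.8868, 1.0000, 3.4800]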